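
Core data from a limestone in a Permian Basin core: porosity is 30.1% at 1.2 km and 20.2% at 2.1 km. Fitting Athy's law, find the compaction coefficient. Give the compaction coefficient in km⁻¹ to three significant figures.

0.443 km⁻¹

Athy: n(d) = n₀ e^(−cd) ⇒ n₁/n₂ = e^{c(d₂−d₁)} ⇒ c = ln(n₁/n₂)/(d₂−d₁)
c = ln(0.301/0.202) / (2.1 − 1.2) = ln(1.49) / 0.9 = 0.3988 / 0.9 = 0.4432 km⁻¹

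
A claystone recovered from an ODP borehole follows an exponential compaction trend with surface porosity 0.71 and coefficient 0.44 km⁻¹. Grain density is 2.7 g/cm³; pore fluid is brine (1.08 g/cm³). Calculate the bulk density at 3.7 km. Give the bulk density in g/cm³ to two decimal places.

2.47 g/cm³

Porosity at depth: φ = 0.71·exp(−0.44×3.7) = 0.71×0.1963 = 0.1394
Bulk density: ρ_b = (1−φ)ρ_g + φ·ρ_f = 0.8606×2.7 + 0.1394×1.08
       = 2.324 + 0.151 = 2.474 g/cm³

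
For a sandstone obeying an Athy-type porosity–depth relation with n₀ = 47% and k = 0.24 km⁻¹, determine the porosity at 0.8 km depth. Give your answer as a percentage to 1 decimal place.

38.8%

n = n₀·exp(−k·d) = 0.47 × exp(−0.24 × 0.8) = 0.47 × exp(−0.192)
  = 0.47 × 0.8253 = 0.3879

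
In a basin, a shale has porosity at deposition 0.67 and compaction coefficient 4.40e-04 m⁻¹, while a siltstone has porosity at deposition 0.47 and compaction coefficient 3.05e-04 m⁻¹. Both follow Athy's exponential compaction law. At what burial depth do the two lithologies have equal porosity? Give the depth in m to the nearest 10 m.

2630 m

Working in km (1 km = 1000 m; β in km⁻¹ = β in m⁻¹ × 1000):
Set φ₀ₐ e^(−βₐZ) = φ₀ᵦ e^(−βᵦZ) ⇒ ln(φ₀ₐ/φ₀ᵦ) = (βₐ − βᵦ)·Z
Z = ln(0.67/0.47) / (0.44 − 0.305) = 0.3545 / 0.135 = 2.626 km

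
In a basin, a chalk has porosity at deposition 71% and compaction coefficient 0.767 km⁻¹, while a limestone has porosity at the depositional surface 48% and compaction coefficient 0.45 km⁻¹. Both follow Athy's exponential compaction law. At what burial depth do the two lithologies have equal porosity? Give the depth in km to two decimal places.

Set phi₀ₐ e^(−cₐd) = phi₀ᵦ e^(−cᵦd) ⇒ ln(phi₀ₐ/phi₀ᵦ) = (cₐ − cᵦ)·d
d = ln(0.71/0.48) / (0.767 − 0.45) = 0.3915 / 0.317 = 1.235 km

1.23 km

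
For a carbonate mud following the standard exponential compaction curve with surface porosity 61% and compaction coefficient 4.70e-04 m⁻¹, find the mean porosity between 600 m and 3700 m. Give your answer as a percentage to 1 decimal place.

24.2%

Working in km (1 km = 1000 m; k in km⁻¹ = k in m⁻¹ × 1000):
⟨phi⟩ = (1/(d₂−d₁)) ∫ phi₀ e^(−kd) dd = phi₀·(e^(−k·d₁) − e^(−k·d₂)) / (k·(d₂−d₁))
e^(−0.47×0.6) = 0.7543; e^(−0.47×3.7) = 0.1757
⟨phi⟩ = 0.61 × (0.7543 − 0.1757) / (0.47 × 3.1) = 0.61 × 0.3971 = 0.2422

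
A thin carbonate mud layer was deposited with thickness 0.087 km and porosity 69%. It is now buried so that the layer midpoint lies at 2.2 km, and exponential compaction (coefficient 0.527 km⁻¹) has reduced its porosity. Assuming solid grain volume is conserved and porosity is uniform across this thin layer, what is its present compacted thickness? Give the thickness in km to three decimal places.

0.034 km

Porosity at 2.2 km: φ = 0.69·exp(−0.527×2.2) = 0.2164
Solid-volume conservation: h(1−φ) = h₀(1−φ₀) ⇒ h = h₀·(1−φ₀)/(1−φ)
h = 0.087 × (1 − 0.69)/(1 − 0.2164) = 0.087 × 0.3956 = 0.0344 km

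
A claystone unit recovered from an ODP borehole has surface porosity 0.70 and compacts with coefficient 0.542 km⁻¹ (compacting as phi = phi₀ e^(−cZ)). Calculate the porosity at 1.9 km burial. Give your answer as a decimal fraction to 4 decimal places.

phi = phi₀·exp(−c·Z) = 0.7 × exp(−0.542 × 1.9) = 0.7 × exp(−1.03)
  = 0.7 × 0.3571 = 0.2500

0.2500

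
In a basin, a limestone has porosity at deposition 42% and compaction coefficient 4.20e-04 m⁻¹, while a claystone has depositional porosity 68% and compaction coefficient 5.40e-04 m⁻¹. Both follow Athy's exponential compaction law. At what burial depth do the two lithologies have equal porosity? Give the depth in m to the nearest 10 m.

Working in km (1 km = 1000 m; c in km⁻¹ = c in m⁻¹ × 1000):
Set phi₀ₐ e^(−cₐZ) = phi₀ᵦ e^(−cᵦZ) ⇒ ln(phi₀ₐ/phi₀ᵦ) = (cₐ − cᵦ)·Z
Z = ln(0.42/0.68) / (0.42 − 0.54) = -0.4818 / -0.12 = 4.015 km

4020 m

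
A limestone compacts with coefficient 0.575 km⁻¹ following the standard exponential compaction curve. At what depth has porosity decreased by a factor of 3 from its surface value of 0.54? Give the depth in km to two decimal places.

1.91 km

n/n₀ = 1/3 ⇒ exp(−c·z) = 1/3 ⇒ z = ln(3) / c
z = 1.0986 / 0.575 = 1.911 km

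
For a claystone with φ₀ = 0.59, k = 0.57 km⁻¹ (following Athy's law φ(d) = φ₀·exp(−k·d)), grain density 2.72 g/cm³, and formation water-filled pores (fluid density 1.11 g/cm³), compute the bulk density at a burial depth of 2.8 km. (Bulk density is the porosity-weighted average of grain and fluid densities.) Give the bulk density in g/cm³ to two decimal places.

Porosity at depth: φ = 0.59·exp(−0.57×2.8) = 0.59×0.2027 = 0.1196
Bulk density: ρ_b = (1−φ)ρ_g + φ·ρ_f = 0.8804×2.72 + 0.1196×1.11
       = 2.395 + 0.133 = 2.527 g/cm³

2.53 g/cm³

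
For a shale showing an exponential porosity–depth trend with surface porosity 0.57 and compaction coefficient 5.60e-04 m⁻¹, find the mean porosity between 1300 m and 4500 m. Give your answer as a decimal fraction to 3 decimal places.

Working in km (1 km = 1000 m; c in km⁻¹ = c in m⁻¹ × 1000):
⟨n⟩ = (1/(z₂−z₁)) ∫ n₀ e^(−cz) dz = n₀·(e^(−c·z₁) − e^(−c·z₂)) / (c·(z₂−z₁))
e^(−0.56×1.3) = 0.4829; e^(−0.56×4.5) = 0.0805
⟨n⟩ = 0.57 × (0.4829 − 0.0805) / (0.56 × 3.2) = 0.57 × 0.2246 = 0.1280

0.128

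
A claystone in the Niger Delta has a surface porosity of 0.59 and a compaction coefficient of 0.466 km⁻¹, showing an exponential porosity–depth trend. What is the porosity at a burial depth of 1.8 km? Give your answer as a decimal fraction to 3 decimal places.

n = n₀·exp(−k·d) = 0.59 × exp(−0.466 × 1.8) = 0.59 × exp(−0.8388)
  = 0.59 × 0.4322 = 0.2550

0.255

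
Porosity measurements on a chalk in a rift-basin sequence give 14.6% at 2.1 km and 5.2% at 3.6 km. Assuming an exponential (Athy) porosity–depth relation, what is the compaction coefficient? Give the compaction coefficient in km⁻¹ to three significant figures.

Athy: n(z) = n₀ e^(−cz) ⇒ n₁/n₂ = e^{c(z₂−z₁)} ⇒ c = ln(n₁/n₂)/(z₂−z₁)
c = ln(0.146/0.052) / (3.6 − 2.1) = ln(2.808) / 1.5 = 1.0324 / 1.5 = 0.6882 km⁻¹

0.688 km⁻¹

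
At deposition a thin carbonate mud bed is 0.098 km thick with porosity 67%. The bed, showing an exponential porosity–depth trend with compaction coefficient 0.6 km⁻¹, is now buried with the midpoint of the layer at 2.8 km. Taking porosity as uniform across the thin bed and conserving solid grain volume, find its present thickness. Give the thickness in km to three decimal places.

Porosity at 2.8 km: phi = 0.67·exp(−0.6×2.8) = 0.1249
Solid-volume conservation: h(1−phi) = h₀(1−phi₀) ⇒ h = h₀·(1−phi₀)/(1−phi)
h = 0.098 × (1 − 0.67)/(1 − 0.1249) = 0.098 × 0.3771 = 0.0370 km

0.037 km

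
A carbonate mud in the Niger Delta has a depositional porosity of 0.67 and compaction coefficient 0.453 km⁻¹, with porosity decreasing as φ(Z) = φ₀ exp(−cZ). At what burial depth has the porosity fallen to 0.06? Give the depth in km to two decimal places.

Invert Athy's law: Z = ln(φ₀/φ) / c
Z = ln(0.67/0.06) / 0.453 = ln(11.17) / 0.453 = 2.4129 / 0.453 = 5.327 km

5.33 km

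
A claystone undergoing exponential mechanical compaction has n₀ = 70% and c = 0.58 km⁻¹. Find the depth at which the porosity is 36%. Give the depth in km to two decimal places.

1.15 km

Invert Athy's law: d = ln(n₀/n) / c
d = ln(0.7/0.36) / 0.58 = ln(1.944) / 0.58 = 0.6650 / 0.58 = 1.147 km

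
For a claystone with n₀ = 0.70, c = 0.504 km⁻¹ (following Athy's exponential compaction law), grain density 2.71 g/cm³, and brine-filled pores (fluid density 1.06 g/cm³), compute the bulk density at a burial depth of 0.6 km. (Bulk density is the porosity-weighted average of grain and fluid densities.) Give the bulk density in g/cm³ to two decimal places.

Porosity at depth: n = 0.7·exp(−0.504×0.6) = 0.7×0.7390 = 0.5173
Bulk density: ρ_b = (1−n)ρ_g + n·ρ_f = 0.4827×2.71 + 0.5173×1.06
       = 1.308 + 0.548 = 1.856 g/cm³

1.86 g/cm³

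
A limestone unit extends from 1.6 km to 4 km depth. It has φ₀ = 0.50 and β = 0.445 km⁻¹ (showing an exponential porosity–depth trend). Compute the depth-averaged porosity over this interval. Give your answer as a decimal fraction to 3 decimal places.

0.151

⟨φ⟩ = (1/(d₂−d₁)) ∫ φ₀ e^(−βd) dd = φ₀·(e^(−β·d₁) − e^(−β·d₂)) / (β·(d₂−d₁))
e^(−0.445×1.6) = 0.4907; e^(−0.445×4) = 0.1686
⟨φ⟩ = 0.5 × (0.4907 − 0.1686) / (0.445 × 2.4) = 0.5 × 0.3015 = 0.1508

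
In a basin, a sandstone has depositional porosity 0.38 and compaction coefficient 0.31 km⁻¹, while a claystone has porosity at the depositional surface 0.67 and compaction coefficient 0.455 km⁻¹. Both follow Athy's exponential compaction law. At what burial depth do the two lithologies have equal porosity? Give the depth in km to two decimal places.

Set phi₀ₐ e^(−cₐz) = phi₀ᵦ e^(−cᵦz) ⇒ ln(phi₀ₐ/phi₀ᵦ) = (cₐ − cᵦ)·z
z = ln(0.38/0.67) / (0.31 − 0.455) = -0.5671 / -0.145 = 3.911 km

3.91 km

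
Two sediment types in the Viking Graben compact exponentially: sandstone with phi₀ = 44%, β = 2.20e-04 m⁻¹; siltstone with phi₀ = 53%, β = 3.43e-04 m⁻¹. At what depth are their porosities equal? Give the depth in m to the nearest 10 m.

1510 m

Working in km (1 km = 1000 m; β in km⁻¹ = β in m⁻¹ × 1000):
Set phi₀ₐ e^(−βₐd) = phi₀ᵦ e^(−βᵦd) ⇒ ln(phi₀ₐ/phi₀ᵦ) = (βₐ − βᵦ)·d
d = ln(0.44/0.53) / (0.22 − 0.343) = -0.1861 / -0.123 = 1.513 km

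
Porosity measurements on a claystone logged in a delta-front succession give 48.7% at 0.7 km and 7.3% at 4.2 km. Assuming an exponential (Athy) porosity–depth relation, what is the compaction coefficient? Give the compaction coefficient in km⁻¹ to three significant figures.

Athy: phi(z) = phi₀ e^(−cz) ⇒ phi₁/phi₂ = e^{c(z₂−z₁)} ⇒ c = ln(phi₁/phi₂)/(z₂−z₁)
c = ln(0.487/0.073) / (4.2 − 0.7) = ln(6.671) / 3.5 = 1.8978 / 3.5 = 0.5422 km⁻¹

0.542 km⁻¹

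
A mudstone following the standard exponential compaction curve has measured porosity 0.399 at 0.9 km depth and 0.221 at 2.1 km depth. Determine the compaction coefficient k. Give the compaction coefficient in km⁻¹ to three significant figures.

0.492 km⁻¹

Athy: phi(Z) = phi₀ e^(−kZ) ⇒ phi₁/phi₂ = e^{k(Z₂−Z₁)} ⇒ k = ln(phi₁/phi₂)/(Z₂−Z₁)
k = ln(0.399/0.221) / (2.1 − 0.9) = ln(1.805) / 1.2 = 0.5908 / 1.2 = 0.4923 km⁻¹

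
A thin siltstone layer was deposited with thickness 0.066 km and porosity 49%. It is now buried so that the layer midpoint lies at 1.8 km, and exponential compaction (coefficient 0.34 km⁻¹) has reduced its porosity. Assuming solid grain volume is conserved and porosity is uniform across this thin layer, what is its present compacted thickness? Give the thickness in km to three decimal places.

Porosity at 1.8 km: n = 0.49·exp(−0.34×1.8) = 0.2657
Solid-volume conservation: h(1−n) = h₀(1−n₀) ⇒ h = h₀·(1−n₀)/(1−n)
h = 0.066 × (1 − 0.49)/(1 − 0.2657) = 0.066 × 0.6945 = 0.0458 km

0.046 km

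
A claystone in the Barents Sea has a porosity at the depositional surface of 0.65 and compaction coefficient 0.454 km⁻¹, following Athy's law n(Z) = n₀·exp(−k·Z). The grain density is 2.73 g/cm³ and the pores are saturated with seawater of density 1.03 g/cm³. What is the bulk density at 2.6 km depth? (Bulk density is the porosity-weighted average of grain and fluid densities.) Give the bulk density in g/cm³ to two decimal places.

2.39 g/cm³

Porosity at depth: n = 0.65·exp(−0.454×2.6) = 0.65×0.3072 = 0.1997
Bulk density: ρ_b = (1−n)ρ_g + n·ρ_f = 0.8003×2.73 + 0.1997×1.03
       = 2.185 + 0.206 = 2.391 g/cm³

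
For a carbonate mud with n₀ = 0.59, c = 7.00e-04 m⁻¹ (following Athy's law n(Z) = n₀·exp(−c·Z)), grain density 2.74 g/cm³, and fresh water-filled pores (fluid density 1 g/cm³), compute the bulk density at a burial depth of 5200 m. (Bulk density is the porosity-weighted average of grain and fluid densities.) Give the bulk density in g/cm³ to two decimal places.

Working in km (1 km = 1000 m; c in km⁻¹ = c in m⁻¹ × 1000):
Porosity at depth: n = 0.59·exp(−0.7×5.2) = 0.59×0.0263 = 0.0155
Bulk density: ρ_b = (1−n)ρ_g + n·ρ_f = 0.9845×2.74 + 0.0155×1
       = 2.698 + 0.015 = 2.713 g/cm³

2.71 g/cm³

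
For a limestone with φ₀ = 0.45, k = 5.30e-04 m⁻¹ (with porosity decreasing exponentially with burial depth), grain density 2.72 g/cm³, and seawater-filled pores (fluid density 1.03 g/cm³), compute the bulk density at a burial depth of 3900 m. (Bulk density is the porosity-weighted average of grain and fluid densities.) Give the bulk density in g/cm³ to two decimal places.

Working in km (1 km = 1000 m; k in km⁻¹ = k in m⁻¹ × 1000):
Porosity at depth: φ = 0.45·exp(−0.53×3.9) = 0.45×0.1266 = 0.0570
Bulk density: ρ_b = (1−φ)ρ_g + φ·ρ_f = 0.9430×2.72 + 0.0570×1.03
       = 2.565 + 0.059 = 2.624 g/cm³

2.62 g/cm³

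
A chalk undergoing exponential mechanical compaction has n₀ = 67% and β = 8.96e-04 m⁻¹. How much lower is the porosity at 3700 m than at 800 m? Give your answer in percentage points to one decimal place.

Working in km (1 km = 1000 m; β in km⁻¹ = β in m⁻¹ × 1000):
n(0.8) = 0.67·e^(−0.896×0.8) = 0.3272
n(3.7) = 0.67·e^(−0.896×3.7) = 0.0243
Δn = 0.3272 − 0.0243 = 0.3028

30.3 percentage points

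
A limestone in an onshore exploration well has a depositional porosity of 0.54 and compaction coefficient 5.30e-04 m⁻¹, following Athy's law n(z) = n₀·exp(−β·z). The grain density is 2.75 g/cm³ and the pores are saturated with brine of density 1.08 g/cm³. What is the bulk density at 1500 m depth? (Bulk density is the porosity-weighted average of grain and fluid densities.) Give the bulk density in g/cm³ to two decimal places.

Working in km (1 km = 1000 m; β in km⁻¹ = β in m⁻¹ × 1000):
Porosity at depth: n = 0.54·exp(−0.53×1.5) = 0.54×0.4516 = 0.2439
Bulk density: ρ_b = (1−n)ρ_g + n·ρ_f = 0.7561×2.75 + 0.2439×1.08
       = 2.079 + 0.263 = 2.343 g/cm³

2.34 g/cm³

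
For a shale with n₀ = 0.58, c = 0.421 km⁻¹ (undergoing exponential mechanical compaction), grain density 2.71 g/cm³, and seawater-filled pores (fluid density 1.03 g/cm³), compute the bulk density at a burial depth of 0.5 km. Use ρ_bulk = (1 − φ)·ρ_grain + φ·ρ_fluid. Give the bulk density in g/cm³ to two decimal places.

Porosity at depth: n = 0.58·exp(−0.421×0.5) = 0.58×0.8102 = 0.4699
Bulk density: ρ_b = (1−n)ρ_g + n·ρ_f = 0.5301×2.71 + 0.4699×1.03
       = 1.437 + 0.484 = 1.921 g/cm³

1.92 g/cm³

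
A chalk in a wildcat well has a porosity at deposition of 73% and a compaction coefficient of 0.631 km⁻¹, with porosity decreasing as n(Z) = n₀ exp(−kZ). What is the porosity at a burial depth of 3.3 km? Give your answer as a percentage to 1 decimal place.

n = n₀·exp(−k·Z) = 0.73 × exp(−0.631 × 3.3) = 0.73 × exp(−2.082)
  = 0.73 × 0.1246 = 0.0910

9.1%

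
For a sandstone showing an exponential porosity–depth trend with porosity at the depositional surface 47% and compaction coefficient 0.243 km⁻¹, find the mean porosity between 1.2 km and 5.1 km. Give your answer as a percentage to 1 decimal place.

⟨n⟩ = (1/(Z₂−Z₁)) ∫ n₀ e^(−kZ) dZ = n₀·(e^(−k·Z₁) − e^(−k·Z₂)) / (k·(Z₂−Z₁))
e^(−0.243×1.2) = 0.7471; e^(−0.243×5.1) = 0.2896
⟨n⟩ = 0.47 × (0.7471 − 0.2896) / (0.243 × 3.9) = 0.47 × 0.4827 = 0.2269

22.7%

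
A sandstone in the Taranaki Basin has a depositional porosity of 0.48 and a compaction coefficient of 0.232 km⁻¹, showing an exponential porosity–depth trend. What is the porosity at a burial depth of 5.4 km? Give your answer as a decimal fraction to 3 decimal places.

0.137

phi = phi₀·exp(−c·Z) = 0.48 × exp(−0.232 × 5.4) = 0.48 × exp(−1.253)
  = 0.48 × 0.2857 = 0.1371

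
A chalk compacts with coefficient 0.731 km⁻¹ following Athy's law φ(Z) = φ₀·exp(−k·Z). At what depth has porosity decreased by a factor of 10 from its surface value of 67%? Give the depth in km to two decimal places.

φ/φ₀ = 1/10 ⇒ exp(−k·Z) = 1/10 ⇒ Z = ln(10) / k
Z = 2.3026 / 0.731 = 3.150 km

3.15 km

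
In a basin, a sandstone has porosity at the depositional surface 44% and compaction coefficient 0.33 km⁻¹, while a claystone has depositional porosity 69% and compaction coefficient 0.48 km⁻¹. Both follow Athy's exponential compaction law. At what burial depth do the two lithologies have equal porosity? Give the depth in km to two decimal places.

3.00 km

Set phi₀ₐ e^(−kₐd) = phi₀ᵦ e^(−kᵦd) ⇒ ln(phi₀ₐ/phi₀ᵦ) = (kₐ − kᵦ)·d
d = ln(0.44/0.69) / (0.33 − 0.48) = -0.4499 / -0.15 = 2.999 km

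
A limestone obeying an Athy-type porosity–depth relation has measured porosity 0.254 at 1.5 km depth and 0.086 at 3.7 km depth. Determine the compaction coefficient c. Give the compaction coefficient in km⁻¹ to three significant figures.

0.492 km⁻¹

Athy: n(d) = n₀ e^(−cd) ⇒ n₁/n₂ = e^{c(d₂−d₁)} ⇒ c = ln(n₁/n₂)/(d₂−d₁)
c = ln(0.254/0.086) / (3.7 − 1.5) = ln(2.953) / 2.2 = 1.0830 / 2.2 = 0.4923 km⁻¹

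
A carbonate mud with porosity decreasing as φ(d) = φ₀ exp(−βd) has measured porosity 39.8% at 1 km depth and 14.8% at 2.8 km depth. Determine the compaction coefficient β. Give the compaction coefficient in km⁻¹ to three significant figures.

0.550 km⁻¹

Athy: φ(d) = φ₀ e^(−βd) ⇒ φ₁/φ₂ = e^{β(d₂−d₁)} ⇒ β = ln(φ₁/φ₂)/(d₂−d₁)
β = ln(0.398/0.148) / (2.8 − 1) = ln(2.689) / 1.8 = 0.9892 / 1.8 = 0.5496 km⁻¹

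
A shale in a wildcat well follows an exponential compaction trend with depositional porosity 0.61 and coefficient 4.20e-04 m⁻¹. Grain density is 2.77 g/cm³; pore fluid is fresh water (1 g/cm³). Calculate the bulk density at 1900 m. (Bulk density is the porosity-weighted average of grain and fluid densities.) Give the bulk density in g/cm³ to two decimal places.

Working in km (1 km = 1000 m; c in km⁻¹ = c in m⁻¹ × 1000):
Porosity at depth: φ = 0.61·exp(−0.42×1.9) = 0.61×0.4502 = 0.2746
Bulk density: ρ_b = (1−φ)ρ_g + φ·ρ_f = 0.7254×2.77 + 0.2746×1
       = 2.009 + 0.275 = 2.284 g/cm³

2.28 g/cm³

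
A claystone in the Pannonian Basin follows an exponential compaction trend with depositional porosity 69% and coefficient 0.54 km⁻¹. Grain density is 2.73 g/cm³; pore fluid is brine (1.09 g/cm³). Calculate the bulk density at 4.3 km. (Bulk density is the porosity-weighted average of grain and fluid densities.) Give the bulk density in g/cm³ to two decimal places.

2.62 g/cm³

Porosity at depth: n = 0.69·exp(−0.54×4.3) = 0.69×0.0981 = 0.0677
Bulk density: ρ_b = (1−n)ρ_g + n·ρ_f = 0.9323×2.73 + 0.0677×1.09
       = 2.545 + 0.074 = 2.619 g/cm³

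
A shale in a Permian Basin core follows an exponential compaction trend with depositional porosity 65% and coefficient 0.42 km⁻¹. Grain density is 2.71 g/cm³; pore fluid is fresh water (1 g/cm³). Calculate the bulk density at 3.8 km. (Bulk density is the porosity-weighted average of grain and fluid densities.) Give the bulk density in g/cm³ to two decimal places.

2.48 g/cm³

Porosity at depth: n = 0.65·exp(−0.42×3.8) = 0.65×0.2027 = 0.1318
Bulk density: ρ_b = (1−n)ρ_g + n·ρ_f = 0.8682×2.71 + 0.1318×1
       = 2.353 + 0.132 = 2.485 g/cm³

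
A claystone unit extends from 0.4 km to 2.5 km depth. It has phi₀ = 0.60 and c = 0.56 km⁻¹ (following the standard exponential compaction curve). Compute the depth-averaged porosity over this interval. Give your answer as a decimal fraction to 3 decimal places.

0.282

⟨phi⟩ = (1/(z₂−z₁)) ∫ phi₀ e^(−cz) dz = phi₀·(e^(−c·z₁) − e^(−c·z₂)) / (c·(z₂−z₁))
e^(−0.56×0.4) = 0.7993; e^(−0.56×2.5) = 0.2466
⟨phi⟩ = 0.6 × (0.7993 − 0.2466) / (0.56 × 2.1) = 0.6 × 0.4700 = 0.2820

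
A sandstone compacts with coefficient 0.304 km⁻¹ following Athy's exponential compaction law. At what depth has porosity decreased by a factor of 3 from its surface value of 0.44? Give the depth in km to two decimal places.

3.61 km

phi/phi₀ = 1/3 ⇒ exp(−c·z) = 1/3 ⇒ z = ln(3) / c
z = 1.0986 / 0.304 = 3.614 km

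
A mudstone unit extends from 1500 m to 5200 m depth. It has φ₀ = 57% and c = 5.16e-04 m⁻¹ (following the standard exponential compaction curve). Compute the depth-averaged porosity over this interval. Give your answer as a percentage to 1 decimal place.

Working in km (1 km = 1000 m; c in km⁻¹ = c in m⁻¹ × 1000):
⟨φ⟩ = (1/(d₂−d₁)) ∫ φ₀ e^(−cd) dd = φ₀·(e^(−c·d₁) − e^(−c·d₂)) / (c·(d₂−d₁))
e^(−0.516×1.5) = 0.4612; e^(−0.516×5.2) = 0.0683
⟨φ⟩ = 0.57 × (0.4612 − 0.0683) / (0.516 × 3.7) = 0.57 × 0.2058 = 0.1173

11.7%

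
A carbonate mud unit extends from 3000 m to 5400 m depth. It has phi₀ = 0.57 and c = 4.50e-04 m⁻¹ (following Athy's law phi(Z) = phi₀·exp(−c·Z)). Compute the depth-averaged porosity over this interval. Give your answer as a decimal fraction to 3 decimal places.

0.090

Working in km (1 km = 1000 m; c in km⁻¹ = c in m⁻¹ × 1000):
⟨phi⟩ = (1/(Z₂−Z₁)) ∫ phi₀ e^(−cZ) dZ = phi₀·(e^(−c·Z₁) − e^(−c·Z₂)) / (c·(Z₂−Z₁))
e^(−0.45×3) = 0.2592; e^(−0.45×5.4) = 0.0880
⟨phi⟩ = 0.57 × (0.2592 − 0.0880) / (0.45 × 2.4) = 0.57 × 0.1585 = 0.0904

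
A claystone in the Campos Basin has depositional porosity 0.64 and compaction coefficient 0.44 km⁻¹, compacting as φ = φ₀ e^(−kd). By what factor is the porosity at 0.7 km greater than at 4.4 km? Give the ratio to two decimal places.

φ(d₁)/φ(d₂) = e^(−k·d₁)/e^(−k·d₂) = e^{k(d₂−d₁)}
= exp(0.44 × 3.7) = exp(1.628) = 5.0937

5.09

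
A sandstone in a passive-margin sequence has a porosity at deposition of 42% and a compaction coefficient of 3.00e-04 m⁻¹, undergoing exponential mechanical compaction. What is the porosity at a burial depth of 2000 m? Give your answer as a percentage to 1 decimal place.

Working in km (1 km = 1000 m; β in km⁻¹ = β in m⁻¹ × 1000):
φ = φ₀·exp(−β·Z) = 0.42 × exp(−0.3 × 2) = 0.42 × exp(−0.6)
  = 0.42 × 0.5488 = 0.2305

23.1%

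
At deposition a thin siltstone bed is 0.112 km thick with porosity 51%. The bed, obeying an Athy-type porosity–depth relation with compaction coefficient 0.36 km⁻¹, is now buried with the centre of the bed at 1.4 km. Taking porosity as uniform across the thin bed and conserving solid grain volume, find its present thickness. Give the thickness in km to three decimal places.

Porosity at 1.4 km: phi = 0.51·exp(−0.36×1.4) = 0.3081
Solid-volume conservation: h(1−phi) = h₀(1−phi₀) ⇒ h = h₀·(1−phi₀)/(1−phi)
h = 0.112 × (1 − 0.51)/(1 − 0.3081) = 0.112 × 0.7082 = 0.0793 km

0.079 km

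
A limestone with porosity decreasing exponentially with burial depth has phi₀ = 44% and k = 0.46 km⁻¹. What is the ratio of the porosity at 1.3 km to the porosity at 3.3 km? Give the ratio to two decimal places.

phi(z₁)/phi(z₂) = e^(−k·z₁)/e^(−k·z₂) = e^{k(z₂−z₁)}
= exp(0.46 × 2) = exp(0.92) = 2.5093

2.51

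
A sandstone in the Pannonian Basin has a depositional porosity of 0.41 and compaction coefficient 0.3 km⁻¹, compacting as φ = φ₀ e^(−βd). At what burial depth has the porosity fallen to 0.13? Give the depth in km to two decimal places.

3.83 km

Invert Athy's law: d = ln(φ₀/φ) / β
d = ln(0.41/0.13) / 0.3 = ln(3.154) / 0.3 = 1.1486 / 0.3 = 3.829 km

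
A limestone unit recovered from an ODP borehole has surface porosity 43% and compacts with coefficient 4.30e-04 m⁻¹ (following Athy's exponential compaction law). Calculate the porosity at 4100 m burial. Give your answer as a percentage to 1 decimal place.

Working in km (1 km = 1000 m; c in km⁻¹ = c in m⁻¹ × 1000):
n = n₀·exp(−c·Z) = 0.43 × exp(−0.43 × 4.1) = 0.43 × exp(−1.763)
  = 0.43 × 0.1715 = 0.0738

7.4%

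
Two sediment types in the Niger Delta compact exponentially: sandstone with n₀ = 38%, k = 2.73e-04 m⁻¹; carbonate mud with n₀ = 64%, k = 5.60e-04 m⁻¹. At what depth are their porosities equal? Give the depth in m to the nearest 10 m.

1820 m

Working in km (1 km = 1000 m; k in km⁻¹ = k in m⁻¹ × 1000):
Set n₀ₐ e^(−kₐz) = n₀ᵦ e^(−kᵦz) ⇒ ln(n₀ₐ/n₀ᵦ) = (kₐ − kᵦ)·z
z = ln(0.38/0.64) / (0.273 − 0.56) = -0.5213 / -0.287 = 1.816 km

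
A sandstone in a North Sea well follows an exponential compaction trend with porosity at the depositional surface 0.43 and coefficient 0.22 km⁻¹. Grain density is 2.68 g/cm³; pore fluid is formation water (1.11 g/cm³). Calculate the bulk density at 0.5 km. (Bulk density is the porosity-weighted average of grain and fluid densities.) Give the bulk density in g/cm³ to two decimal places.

2.08 g/cm³

Porosity at depth: n = 0.43·exp(−0.22×0.5) = 0.43×0.8958 = 0.3852
Bulk density: ρ_b = (1−n)ρ_g + n·ρ_f = 0.6148×2.68 + 0.3852×1.11
       = 1.648 + 0.428 = 2.075 g/cm³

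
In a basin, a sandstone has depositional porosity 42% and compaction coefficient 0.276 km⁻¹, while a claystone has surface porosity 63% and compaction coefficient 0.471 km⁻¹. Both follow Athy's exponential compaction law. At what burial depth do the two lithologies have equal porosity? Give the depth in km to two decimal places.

2.08 km

Set phi₀ₐ e^(−kₐz) = phi₀ᵦ e^(−kᵦz) ⇒ ln(phi₀ₐ/phi₀ᵦ) = (kₐ − kᵦ)·z
z = ln(0.42/0.63) / (0.276 − 0.471) = -0.4055 / -0.195 = 2.079 km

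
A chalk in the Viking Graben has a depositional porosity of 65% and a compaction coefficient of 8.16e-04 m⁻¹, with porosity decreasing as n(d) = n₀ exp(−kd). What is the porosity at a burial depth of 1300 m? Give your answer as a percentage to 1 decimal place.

22.5%

Working in km (1 km = 1000 m; k in km⁻¹ = k in m⁻¹ × 1000):
n = n₀·exp(−k·d) = 0.65 × exp(−0.816 × 1.3) = 0.65 × exp(−1.061)
  = 0.65 × 0.3462 = 0.2250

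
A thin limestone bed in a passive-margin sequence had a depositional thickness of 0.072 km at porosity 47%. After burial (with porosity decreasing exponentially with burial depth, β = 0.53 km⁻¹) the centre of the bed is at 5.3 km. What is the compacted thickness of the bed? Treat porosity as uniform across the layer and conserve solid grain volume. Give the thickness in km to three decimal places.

Porosity at 5.3 km: φ = 0.47·exp(−0.53×5.3) = 0.0283
Solid-volume conservation: h(1−φ) = h₀(1−φ₀) ⇒ h = h₀·(1−φ₀)/(1−φ)
h = 0.072 × (1 − 0.47)/(1 − 0.0283) = 0.072 × 0.5454 = 0.0393 km

0.039 km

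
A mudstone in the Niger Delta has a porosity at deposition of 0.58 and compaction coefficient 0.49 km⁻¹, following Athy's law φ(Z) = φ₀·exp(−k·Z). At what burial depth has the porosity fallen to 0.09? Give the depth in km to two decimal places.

Invert Athy's law: Z = ln(φ₀/φ) / k
Z = ln(0.58/0.09) / 0.49 = ln(6.444) / 0.49 = 1.8632 / 0.49 = 3.802 km

3.80 km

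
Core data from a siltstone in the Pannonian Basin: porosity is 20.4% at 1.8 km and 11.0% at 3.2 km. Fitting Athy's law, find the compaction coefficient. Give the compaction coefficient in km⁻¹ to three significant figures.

0.441 km⁻¹

Athy: n(z) = n₀ e^(−cz) ⇒ n₁/n₂ = e^{c(z₂−z₁)} ⇒ c = ln(n₁/n₂)/(z₂−z₁)
c = ln(0.204/0.11) / (3.2 − 1.8) = ln(1.855) / 1.4 = 0.6176 / 1.4 = 0.4412 km⁻¹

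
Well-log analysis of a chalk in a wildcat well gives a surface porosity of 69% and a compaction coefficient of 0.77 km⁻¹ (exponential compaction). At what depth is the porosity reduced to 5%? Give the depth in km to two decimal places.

3.41 km

Invert Athy's law: z = ln(phi₀/phi) / c
z = ln(0.69/0.05) / 0.77 = ln(13.8) / 0.77 = 2.6247 / 0.77 = 3.409 km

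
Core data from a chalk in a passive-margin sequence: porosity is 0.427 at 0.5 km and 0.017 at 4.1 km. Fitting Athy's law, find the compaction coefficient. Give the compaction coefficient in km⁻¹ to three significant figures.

0.895 km⁻¹

Athy: n(z) = n₀ e^(−βz) ⇒ n₁/n₂ = e^{β(z₂−z₁)} ⇒ β = ln(n₁/n₂)/(z₂−z₁)
β = ln(0.427/0.017) / (4.1 − 0.5) = ln(25.12) / 3.6 = 3.2236 / 3.6 = 0.8954 km⁻¹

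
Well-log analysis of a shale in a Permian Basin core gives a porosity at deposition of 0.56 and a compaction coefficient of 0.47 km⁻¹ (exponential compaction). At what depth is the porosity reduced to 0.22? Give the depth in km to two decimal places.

Invert Athy's law: Z = ln(φ₀/φ) / β
Z = ln(0.56/0.22) / 0.47 = ln(2.545) / 0.47 = 0.9343 / 0.47 = 1.988 km

1.99 km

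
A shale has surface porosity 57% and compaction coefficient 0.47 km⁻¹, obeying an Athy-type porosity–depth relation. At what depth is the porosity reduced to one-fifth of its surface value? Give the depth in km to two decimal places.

phi/phi₀ = 1/5 ⇒ exp(−k·Z) = 1/5 ⇒ Z = ln(5) / k
Z = 1.6094 / 0.47 = 3.424 km

3.42 km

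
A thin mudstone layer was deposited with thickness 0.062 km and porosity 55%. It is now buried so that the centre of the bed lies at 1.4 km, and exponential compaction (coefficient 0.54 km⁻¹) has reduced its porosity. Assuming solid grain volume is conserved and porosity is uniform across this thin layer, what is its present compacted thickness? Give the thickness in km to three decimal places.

Porosity at 1.4 km: φ = 0.55·exp(−0.54×1.4) = 0.2582
Solid-volume conservation: h(1−φ) = h₀(1−φ₀) ⇒ h = h₀·(1−φ₀)/(1−φ)
h = 0.062 × (1 − 0.55)/(1 − 0.2582) = 0.062 × 0.6067 = 0.0376 km

0.038 km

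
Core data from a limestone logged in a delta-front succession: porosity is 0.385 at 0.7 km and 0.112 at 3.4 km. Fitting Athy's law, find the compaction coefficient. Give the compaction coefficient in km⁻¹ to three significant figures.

Athy: φ(z) = φ₀ e^(−kz) ⇒ φ₁/φ₂ = e^{k(z₂−z₁)} ⇒ k = ln(φ₁/φ₂)/(z₂−z₁)
k = ln(0.385/0.112) / (3.4 − 0.7) = ln(3.438) / 2.7 = 1.2347 / 2.7 = 0.4573 km⁻¹

0.457 km⁻¹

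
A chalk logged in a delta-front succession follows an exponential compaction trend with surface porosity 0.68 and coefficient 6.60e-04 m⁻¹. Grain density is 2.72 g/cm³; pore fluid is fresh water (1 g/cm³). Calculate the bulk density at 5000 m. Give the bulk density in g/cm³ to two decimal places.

Working in km (1 km = 1000 m; β in km⁻¹ = β in m⁻¹ × 1000):
Porosity at depth: φ = 0.68·exp(−0.66×5) = 0.68×0.0369 = 0.0251
Bulk density: ρ_b = (1−φ)ρ_g + φ·ρ_f = 0.9749×2.72 + 0.0251×1
       = 2.652 + 0.025 = 2.677 g/cm³

2.68 g/cm³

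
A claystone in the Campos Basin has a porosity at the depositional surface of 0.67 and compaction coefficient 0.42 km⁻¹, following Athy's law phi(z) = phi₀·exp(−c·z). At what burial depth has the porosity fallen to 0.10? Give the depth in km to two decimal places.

4.53 km

Invert Athy's law: z = ln(phi₀/phi) / c
z = ln(0.67/0.1) / 0.42 = ln(6.7) / 0.42 = 1.9021 / 0.42 = 4.529 km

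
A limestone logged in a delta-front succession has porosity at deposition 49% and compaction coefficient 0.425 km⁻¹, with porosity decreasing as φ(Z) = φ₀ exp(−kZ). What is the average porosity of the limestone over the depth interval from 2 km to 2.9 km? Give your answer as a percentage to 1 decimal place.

⟨φ⟩ = (1/(Z₂−Z₁)) ∫ φ₀ e^(−kZ) dZ = φ₀·(e^(−k·Z₁) − e^(−k·Z₂)) / (k·(Z₂−Z₁))
e^(−0.425×2) = 0.4274; e^(−0.425×2.9) = 0.2916
⟨φ⟩ = 0.49 × (0.4274 − 0.2916) / (0.425 × 0.9) = 0.49 × 0.3552 = 0.1740

17.4%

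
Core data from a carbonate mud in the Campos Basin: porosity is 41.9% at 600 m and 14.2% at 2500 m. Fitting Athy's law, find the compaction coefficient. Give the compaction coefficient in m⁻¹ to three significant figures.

0.000569 m⁻¹

Working in km (1 km = 1000 m; k in km⁻¹ = k in m⁻¹ × 1000):
Athy: n(d) = n₀ e^(−kd) ⇒ n₁/n₂ = e^{k(d₂−d₁)} ⇒ k = ln(n₁/n₂)/(d₂−d₁)
k = ln(0.419/0.142) / (2.5 − 0.6) = ln(2.951) / 1.9 = 1.0820 / 1.9 = 0.5695 km⁻¹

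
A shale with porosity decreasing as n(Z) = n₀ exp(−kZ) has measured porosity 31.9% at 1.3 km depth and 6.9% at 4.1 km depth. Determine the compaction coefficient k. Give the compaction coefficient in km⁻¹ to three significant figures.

0.547 km⁻¹

Athy: n(Z) = n₀ e^(−kZ) ⇒ n₁/n₂ = e^{k(Z₂−Z₁)} ⇒ k = ln(n₁/n₂)/(Z₂−Z₁)
k = ln(0.319/0.069) / (4.1 − 1.3) = ln(4.623) / 2.8 = 1.5311 / 2.8 = 0.5468 km⁻¹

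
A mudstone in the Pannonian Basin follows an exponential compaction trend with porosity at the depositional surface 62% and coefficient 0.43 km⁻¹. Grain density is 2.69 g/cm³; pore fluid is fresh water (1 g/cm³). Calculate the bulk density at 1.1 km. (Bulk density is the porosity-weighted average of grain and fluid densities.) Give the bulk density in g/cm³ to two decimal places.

2.04 g/cm³

Porosity at depth: φ = 0.62·exp(−0.43×1.1) = 0.62×0.6231 = 0.3863
Bulk density: ρ_b = (1−φ)ρ_g + φ·ρ_f = 0.6137×2.69 + 0.3863×1
       = 1.651 + 0.386 = 2.037 g/cm³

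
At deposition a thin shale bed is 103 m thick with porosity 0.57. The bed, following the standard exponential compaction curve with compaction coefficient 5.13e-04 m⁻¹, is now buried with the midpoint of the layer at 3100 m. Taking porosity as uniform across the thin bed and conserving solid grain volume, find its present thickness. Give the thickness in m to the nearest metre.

Working in km (1 km = 1000 m; β in km⁻¹ = β in m⁻¹ × 1000):
Porosity at 3.1 km: φ = 0.57·exp(−0.513×3.1) = 0.1162
Solid-volume conservation: h(1−φ) = h₀(1−φ₀) ⇒ h = h₀·(1−φ₀)/(1−φ)
h = 0.103 × (1 − 0.57)/(1 − 0.1162) = 0.103 × 0.4865 = 0.0501 km

50 m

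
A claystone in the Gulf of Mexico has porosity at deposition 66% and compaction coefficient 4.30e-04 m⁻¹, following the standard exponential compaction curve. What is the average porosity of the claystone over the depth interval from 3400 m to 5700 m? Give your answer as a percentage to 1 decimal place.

Working in km (1 km = 1000 m; β in km⁻¹ = β in m⁻¹ × 1000):
⟨phi⟩ = (1/(d₂−d₁)) ∫ phi₀ e^(−βd) dd = phi₀·(e^(−β·d₁) − e^(−β·d₂)) / (β·(d₂−d₁))
e^(−0.43×3.4) = 0.2318; e^(−0.43×5.7) = 0.0862
⟨phi⟩ = 0.66 × (0.2318 − 0.0862) / (0.43 × 2.3) = 0.66 × 0.1472 = 0.0971

9.7%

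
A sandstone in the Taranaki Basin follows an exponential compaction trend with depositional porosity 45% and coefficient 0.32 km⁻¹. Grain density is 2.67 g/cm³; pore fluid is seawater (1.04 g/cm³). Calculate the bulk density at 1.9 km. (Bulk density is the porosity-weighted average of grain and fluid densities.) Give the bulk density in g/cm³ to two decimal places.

Porosity at depth: n = 0.45·exp(−0.32×1.9) = 0.45×0.5444 = 0.2450
Bulk density: ρ_b = (1−n)ρ_g + n·ρ_f = 0.7550×2.67 + 0.2450×1.04
       = 2.016 + 0.255 = 2.271 g/cm³

2.27 g/cm³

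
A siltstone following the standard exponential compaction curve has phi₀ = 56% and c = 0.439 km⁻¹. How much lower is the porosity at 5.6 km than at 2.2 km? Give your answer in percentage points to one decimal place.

phi(2.2) = 0.56·e^(−0.439×2.2) = 0.2132
phi(5.6) = 0.56·e^(−0.439×5.6) = 0.0479
Δphi = 0.2132 − 0.0479 = 0.1653

16.5 percentage points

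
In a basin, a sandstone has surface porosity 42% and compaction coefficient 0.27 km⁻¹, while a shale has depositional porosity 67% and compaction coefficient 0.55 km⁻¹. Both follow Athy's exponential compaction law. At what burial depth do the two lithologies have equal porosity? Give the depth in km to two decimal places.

1.67 km

Set φ₀ₐ e^(−cₐz) = φ₀ᵦ e^(−cᵦz) ⇒ ln(φ₀ₐ/φ₀ᵦ) = (cₐ − cᵦ)·z
z = ln(0.42/0.67) / (0.27 − 0.55) = -0.4670 / -0.28 = 1.668 km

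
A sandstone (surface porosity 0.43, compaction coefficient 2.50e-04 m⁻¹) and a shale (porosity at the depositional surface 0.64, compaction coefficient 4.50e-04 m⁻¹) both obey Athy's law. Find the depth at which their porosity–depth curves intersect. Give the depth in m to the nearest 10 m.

1990 m

Working in km (1 km = 1000 m; c in km⁻¹ = c in m⁻¹ × 1000):
Set phi₀ₐ e^(−cₐz) = phi₀ᵦ e^(−cᵦz) ⇒ ln(phi₀ₐ/phi₀ᵦ) = (cₐ − cᵦ)·z
z = ln(0.43/0.64) / (0.25 − 0.45) = -0.3977 / -0.2 = 1.988 km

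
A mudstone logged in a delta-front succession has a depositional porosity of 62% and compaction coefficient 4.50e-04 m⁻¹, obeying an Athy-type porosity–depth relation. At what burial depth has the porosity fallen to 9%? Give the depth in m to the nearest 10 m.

Working in km (1 km = 1000 m; β in km⁻¹ = β in m⁻¹ × 1000):
Invert Athy's law: d = ln(phi₀/phi) / β
d = ln(0.62/0.09) / 0.45 = ln(6.889) / 0.45 = 1.9299 / 0.45 = 4.289 km

4290 m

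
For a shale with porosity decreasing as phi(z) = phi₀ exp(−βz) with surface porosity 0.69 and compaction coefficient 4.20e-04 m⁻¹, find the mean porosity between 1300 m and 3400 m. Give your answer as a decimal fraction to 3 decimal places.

0.266

Working in km (1 km = 1000 m; β in km⁻¹ = β in m⁻¹ × 1000):
⟨phi⟩ = (1/(z₂−z₁)) ∫ phi₀ e^(−βz) dz = phi₀·(e^(−β·z₁) − e^(−β·z₂)) / (β·(z₂−z₁))
e^(−0.42×1.3) = 0.5793; e^(−0.42×3.4) = 0.2398
⟨phi⟩ = 0.69 × (0.5793 − 0.2398) / (0.42 × 2.1) = 0.69 × 0.3849 = 0.2656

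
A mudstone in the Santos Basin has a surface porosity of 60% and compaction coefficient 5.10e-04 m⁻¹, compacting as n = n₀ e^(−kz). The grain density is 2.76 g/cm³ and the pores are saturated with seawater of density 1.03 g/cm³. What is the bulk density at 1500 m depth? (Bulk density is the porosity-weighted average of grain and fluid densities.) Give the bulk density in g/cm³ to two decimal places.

2.28 g/cm³

Working in km (1 km = 1000 m; k in km⁻¹ = k in m⁻¹ × 1000):
Porosity at depth: n = 0.6·exp(−0.51×1.5) = 0.6×0.4653 = 0.2792
Bulk density: ρ_b = (1−n)ρ_g + n·ρ_f = 0.7208×2.76 + 0.2792×1.03
       = 1.989 + 0.288 = 2.277 g/cm³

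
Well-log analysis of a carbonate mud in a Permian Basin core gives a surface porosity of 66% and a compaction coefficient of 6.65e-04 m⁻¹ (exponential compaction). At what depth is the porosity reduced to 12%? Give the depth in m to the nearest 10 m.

2560 m

Working in km (1 km = 1000 m; k in km⁻¹ = k in m⁻¹ × 1000):
Invert Athy's law: Z = ln(φ₀/φ) / k
Z = ln(0.66/0.12) / 0.665 = ln(5.5) / 0.665 = 1.7047 / 0.665 = 2.564 km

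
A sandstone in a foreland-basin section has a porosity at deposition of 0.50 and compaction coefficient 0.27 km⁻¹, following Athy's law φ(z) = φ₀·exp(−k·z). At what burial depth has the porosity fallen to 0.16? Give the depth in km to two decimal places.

Invert Athy's law: z = ln(φ₀/φ) / k
z = ln(0.5/0.16) / 0.27 = ln(3.125) / 0.27 = 1.1394 / 0.27 = 4.220 km

4.22 km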